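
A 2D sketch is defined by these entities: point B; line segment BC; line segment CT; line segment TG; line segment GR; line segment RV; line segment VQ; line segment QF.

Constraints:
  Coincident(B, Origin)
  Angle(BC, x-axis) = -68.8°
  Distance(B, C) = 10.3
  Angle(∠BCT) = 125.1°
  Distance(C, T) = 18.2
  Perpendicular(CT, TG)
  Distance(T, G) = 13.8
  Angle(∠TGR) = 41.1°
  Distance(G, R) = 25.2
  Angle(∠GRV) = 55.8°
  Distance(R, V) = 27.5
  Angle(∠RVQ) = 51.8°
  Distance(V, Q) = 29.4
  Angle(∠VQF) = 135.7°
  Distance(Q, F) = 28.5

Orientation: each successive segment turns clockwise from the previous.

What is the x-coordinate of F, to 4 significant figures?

-8.269

∠RVQ = 51.8° gives VQ at 115.0° from the x-axis; with |VQ| = 29.4, Q = (-17.69, -11.74). ∠VQF = 135.7° gives QF at 70.70° from the x-axis; with |QF| = 28.5, F = (-8.269, 15.16). So F.x = -8.269.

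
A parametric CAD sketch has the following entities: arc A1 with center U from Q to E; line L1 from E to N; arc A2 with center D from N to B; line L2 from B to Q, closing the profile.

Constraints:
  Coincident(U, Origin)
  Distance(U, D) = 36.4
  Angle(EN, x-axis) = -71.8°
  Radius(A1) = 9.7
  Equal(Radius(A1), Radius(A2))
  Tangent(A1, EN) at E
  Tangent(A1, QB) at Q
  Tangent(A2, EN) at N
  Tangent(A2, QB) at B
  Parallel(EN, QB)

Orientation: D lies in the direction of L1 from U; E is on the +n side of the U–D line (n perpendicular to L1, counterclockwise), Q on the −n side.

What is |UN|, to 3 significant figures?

37.7

The slot axis is L1's direction at -71.8°, so u = (cos -71.8°, sin -71.8°) = (0.312, -0.950) and n = (−sin -71.8°, cos -71.8°) = (0.950, 0.312). U is at the origin and D lies 36.4 along u from U, so D = 36.4·u = (11.4, -34.6). Tangency of A1 to both parallel lines with radius 9.7 puts E and Q at U ± 9.7·n: E = (9.21, 3.03), Q = (-9.21, -3.03). Equal radii place N and B the same way about D: N = D + 9.7·n = (20.6, -31.5), B = D − 9.7·n = (2.15, -37.6). Then |UN| = |N − U| = 37.7.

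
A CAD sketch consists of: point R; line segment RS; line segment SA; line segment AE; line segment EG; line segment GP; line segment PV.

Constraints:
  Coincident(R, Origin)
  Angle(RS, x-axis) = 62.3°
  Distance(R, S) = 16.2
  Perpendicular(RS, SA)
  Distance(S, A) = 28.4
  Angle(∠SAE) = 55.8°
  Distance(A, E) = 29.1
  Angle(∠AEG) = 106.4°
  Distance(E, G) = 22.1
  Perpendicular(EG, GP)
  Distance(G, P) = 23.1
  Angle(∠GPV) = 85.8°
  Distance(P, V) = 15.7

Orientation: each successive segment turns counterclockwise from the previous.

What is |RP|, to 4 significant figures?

20.97

R is at the origin; RS runs at 62.3° with length 16.2, so S = (7.530, 14.34). RS is perpendicular to SA, so SA runs at 152.3°; with |SA| = 28.4, A = (-17.61, 27.54). ∠SAE = 55.8° gives AE at -83.50° from the x-axis; with |AE| = 29.1, E = (-14.32, -1.368). ∠AEG = 106.4° gives EG at -9.900° from the x-axis; with |EG| = 22.1, G = (7.450, -5.168). EG ⟂ GP, so GP runs at 80.10°; with |GP| = 23.1, P = (11.42, 17.59). Then |RP| = |P − R| = 20.97.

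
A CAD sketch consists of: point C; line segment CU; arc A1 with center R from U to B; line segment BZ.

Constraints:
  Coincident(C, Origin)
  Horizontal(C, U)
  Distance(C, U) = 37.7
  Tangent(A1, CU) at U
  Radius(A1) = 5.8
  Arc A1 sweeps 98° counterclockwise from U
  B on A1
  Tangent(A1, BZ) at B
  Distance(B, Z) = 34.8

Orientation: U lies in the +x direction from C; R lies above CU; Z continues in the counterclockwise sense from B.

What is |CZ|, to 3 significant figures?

56.4

C is at the origin; C and U share the same y with |CU| = 37.7 and U on the +x side, so U = (37.7, 0.00). The tangent condition forces RU to be normal to CU, so R = U + (0, 5.8) = (37.7, 5.80). On A1, U sits at bearing -90° from R; a 98° counterclockwise sweep puts B at bearing 8°, so B = R + 5.8·(cos 8°, sin 8°) = (43.4, 6.61). A1 meets BZ tangentially, so RB is at right angles to BZ, so BZ runs along (−sin 8°, cos 8°); with |BZ| = 34.8, Z = (38.6, 41.1). Then |CZ| = |Z − C| = 56.4.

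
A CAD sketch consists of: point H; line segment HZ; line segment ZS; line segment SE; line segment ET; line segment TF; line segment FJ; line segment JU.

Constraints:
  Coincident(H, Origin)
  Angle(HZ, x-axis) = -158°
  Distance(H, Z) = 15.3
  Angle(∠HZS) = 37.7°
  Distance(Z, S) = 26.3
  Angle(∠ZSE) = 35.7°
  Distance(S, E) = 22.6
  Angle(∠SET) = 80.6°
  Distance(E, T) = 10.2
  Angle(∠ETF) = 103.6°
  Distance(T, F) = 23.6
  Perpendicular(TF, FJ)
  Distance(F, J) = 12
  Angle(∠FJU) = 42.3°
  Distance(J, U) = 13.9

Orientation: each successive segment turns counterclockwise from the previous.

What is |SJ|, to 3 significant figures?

3.49

∠ETF = 103.6° gives TF at -55.6° from the x-axis; with |TF| = 23.6, F = (3.54, -22.2). The perpendicularity gives FJ at right angles to TF, so FJ runs at 34.4°; with |FJ| = 12.0, J = (13.4, -15.5). Then |SJ| = |J − S| = 3.49.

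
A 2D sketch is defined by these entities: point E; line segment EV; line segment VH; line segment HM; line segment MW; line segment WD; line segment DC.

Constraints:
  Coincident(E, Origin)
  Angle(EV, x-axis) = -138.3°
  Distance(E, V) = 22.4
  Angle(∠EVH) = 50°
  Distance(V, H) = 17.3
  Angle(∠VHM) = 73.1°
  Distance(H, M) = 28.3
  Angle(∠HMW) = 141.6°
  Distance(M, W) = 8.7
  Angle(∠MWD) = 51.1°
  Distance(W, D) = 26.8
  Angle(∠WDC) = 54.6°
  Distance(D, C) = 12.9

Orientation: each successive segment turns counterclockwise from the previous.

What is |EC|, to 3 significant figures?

3.68

E is at the origin; EV runs at -138.3° with length 22.4, so V = (-16.7, -14.9). ∠EVH = 50.0° gives VH at -8.30° from the x-axis; with |VH| = 17.3, H = (0.394, -17.4). ∠VHM = 73.1° gives HM at 98.6° from the x-axis; with |HM| = 28.3, M = (-3.84, 10.6). ∠HMW = 141.6° gives MW at 137° from the x-axis; with |MW| = 8.7, W = (-10.2, 16.5). ∠MWD = 51.1° gives WD at -94.1° from the x-axis; with |WD| = 26.8, D = (-12.1, -10.2). ∠WDC = 54.6° gives DC at 31.3° from the x-axis; with |DC| = 12.9, C = (-1.09, -3.51). Then |EC| = |C − E| = 3.68.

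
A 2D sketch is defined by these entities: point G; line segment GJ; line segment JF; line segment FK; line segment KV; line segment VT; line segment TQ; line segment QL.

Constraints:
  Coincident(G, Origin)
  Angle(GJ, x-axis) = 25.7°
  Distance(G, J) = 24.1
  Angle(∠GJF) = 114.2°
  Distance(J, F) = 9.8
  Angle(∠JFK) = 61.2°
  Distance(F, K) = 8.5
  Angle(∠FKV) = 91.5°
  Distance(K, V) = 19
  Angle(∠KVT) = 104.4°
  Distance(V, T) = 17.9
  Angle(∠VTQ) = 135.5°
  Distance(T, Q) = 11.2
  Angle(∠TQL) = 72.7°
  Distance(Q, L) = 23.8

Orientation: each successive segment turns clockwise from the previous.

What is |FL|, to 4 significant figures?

2.194

G is at the origin; GJ runs at 25.7° with length 24.1, so J = (21.72, 10.45). ∠GJF = 114.2° gives JF at -40.10° from the x-axis; with |JF| = 9.8, F = (29.21, 4.139). ∠JFK = 61.2° gives FK at -158.9° from the x-axis; with |FK| = 8.5, K = (21.28, 1.079). ∠FKV = 91.5° gives KV at 112.6° from the x-axis; with |KV| = 19.0, V = (13.98, 18.62). ∠KVT = 104.4° gives VT at 37.00° from the x-axis; with |VT| = 17.9, T = (28.28, 29.39). ∠VTQ = 135.5° gives TQ at -7.500° from the x-axis; with |TQ| = 11.2, Q = (39.38, 27.93). ∠TQL = 72.7° gives QL at -114.8° from the x-axis; with |QL| = 23.8, L = (29.40, 6.325). Then |FL| = |L − F| = 2.194.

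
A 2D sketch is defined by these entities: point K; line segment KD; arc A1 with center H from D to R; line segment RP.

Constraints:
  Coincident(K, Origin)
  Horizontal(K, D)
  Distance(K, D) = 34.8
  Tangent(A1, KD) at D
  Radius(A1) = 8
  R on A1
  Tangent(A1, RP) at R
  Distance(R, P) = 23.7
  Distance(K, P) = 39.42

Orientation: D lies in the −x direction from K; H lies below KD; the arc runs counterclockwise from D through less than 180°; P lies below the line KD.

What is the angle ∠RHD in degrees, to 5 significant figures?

132.79°

Checks: |HD| = 8.000 ✓; |HR| = 8.000 ✓; ∠(HR, RP) = 90.00° ✓; |RP| = 23.70 ✓; |KP| = 39.42 ✓.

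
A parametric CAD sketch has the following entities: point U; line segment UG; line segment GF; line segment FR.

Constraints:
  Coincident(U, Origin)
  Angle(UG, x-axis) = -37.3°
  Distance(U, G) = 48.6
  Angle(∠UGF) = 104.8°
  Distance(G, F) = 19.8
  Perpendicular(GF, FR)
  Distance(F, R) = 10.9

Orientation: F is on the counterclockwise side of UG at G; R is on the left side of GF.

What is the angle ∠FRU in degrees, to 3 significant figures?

138°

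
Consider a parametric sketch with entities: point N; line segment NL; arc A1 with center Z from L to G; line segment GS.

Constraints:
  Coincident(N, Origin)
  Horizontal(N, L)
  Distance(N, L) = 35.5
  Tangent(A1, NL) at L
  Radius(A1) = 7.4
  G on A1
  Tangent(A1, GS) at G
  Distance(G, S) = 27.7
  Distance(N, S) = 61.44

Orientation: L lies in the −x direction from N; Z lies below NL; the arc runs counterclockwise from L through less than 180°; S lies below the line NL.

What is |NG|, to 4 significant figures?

42.41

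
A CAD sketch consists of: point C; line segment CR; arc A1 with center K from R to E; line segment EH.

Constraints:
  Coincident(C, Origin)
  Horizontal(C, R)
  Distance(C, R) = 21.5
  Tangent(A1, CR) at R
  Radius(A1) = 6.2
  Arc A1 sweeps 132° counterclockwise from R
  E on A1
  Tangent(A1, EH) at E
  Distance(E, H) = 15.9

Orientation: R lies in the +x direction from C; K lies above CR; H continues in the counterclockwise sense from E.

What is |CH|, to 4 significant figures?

27.03

C is at the origin; C and R share the same y with |CR| = 21.5 and R on the +x side, so R = (21.50, 0.000). A1 meets CR tangentially, so KR is at right angles to CR, so K = R + (0, 6.2) = (21.50, 6.200). On A1, R sits at bearing -90° from K; a 132° counterclockwise sweep puts E at bearing 42°, so E = K + 6.2·(cos 42°, sin 42°) = (26.11, 10.35). A1 meets EH tangentially, so KE is at right angles to EH, so EH runs along (−sin 42°, cos 42°); with |EH| = 15.9, H = (15.47, 22.16). Then |CH| = |H − C| = 27.03.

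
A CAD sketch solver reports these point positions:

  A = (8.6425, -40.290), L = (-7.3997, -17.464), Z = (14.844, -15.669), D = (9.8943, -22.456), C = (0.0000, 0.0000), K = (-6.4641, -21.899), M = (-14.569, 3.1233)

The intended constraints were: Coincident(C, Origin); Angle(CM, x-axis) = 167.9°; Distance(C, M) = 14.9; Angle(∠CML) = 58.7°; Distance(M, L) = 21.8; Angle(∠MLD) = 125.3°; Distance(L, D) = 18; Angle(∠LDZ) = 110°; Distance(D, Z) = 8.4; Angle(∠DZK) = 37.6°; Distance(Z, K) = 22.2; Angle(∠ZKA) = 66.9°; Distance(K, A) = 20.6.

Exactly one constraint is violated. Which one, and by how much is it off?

Distance(K, A) = 20.6 — off by 3.20.

C = (0.00, 0.00) ✓; CM at 167.9° ✓; |CM| = 14.90 ✓; ∠CML = 58.70° ✓; |ML| = 21.80 ✓; ∠MLD = 125.3° ✓; |LD| = 18.00 ✓; ∠LDZ = 110.0° ✓; |DZ| = 8.400 ✓; ∠DZK = 37.60° ✓; |ZK| = 22.20 ✓; ∠ZKA = 66.90° ✓; |KA| = 23.80 ✗.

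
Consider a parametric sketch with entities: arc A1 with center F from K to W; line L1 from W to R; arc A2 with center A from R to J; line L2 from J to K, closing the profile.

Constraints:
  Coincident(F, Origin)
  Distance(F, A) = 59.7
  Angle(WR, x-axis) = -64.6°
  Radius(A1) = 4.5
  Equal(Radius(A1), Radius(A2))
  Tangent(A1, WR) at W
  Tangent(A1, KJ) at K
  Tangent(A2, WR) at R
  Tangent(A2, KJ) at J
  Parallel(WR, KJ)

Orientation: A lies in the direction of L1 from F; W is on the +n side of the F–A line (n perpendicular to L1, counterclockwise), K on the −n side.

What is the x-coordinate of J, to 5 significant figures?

21.542

The slot axis is L1's direction at -64.6°, so u = (cos -64.6°, sin -64.6°) = (0.42894, -0.90334) and n = (−sin -64.6°, cos -64.6°) = (0.90334, 0.42894). F is at the origin and A lies 59.7 along u from F, so A = 59.7·u = (25.607, -53.929). Tangency of A1 to both parallel lines with radius 4.5 puts W and K at F ± 4.5·n: W = (4.0650, 1.9302), K = (-4.0650, -1.9302). Equal radii place R and J the same way about A: R = A + 4.5·n = (29.672, -51.999), J = A − 4.5·n = (21.542, -55.859). So J.x = 21.542.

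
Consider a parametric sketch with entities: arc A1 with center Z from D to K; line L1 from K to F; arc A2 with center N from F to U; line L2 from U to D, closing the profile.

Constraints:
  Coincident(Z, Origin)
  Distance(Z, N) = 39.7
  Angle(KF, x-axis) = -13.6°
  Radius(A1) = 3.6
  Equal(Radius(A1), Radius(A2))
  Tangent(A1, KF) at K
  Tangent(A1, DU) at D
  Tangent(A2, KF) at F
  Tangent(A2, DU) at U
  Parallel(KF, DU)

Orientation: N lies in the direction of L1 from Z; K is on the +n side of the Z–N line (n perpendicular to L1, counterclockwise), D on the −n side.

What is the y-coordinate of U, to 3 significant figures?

-12.8

The slot axis is L1's direction at -13.6°, so u = (cos -13.6°, sin -13.6°) = (0.972, -0.235) and n = (−sin -13.6°, cos -13.6°) = (0.235, 0.972). Z is at the origin and N lies 39.7 along u from Z, so N = 39.7·u = (38.6, -9.34). Tangency of A1 to both parallel lines with radius 3.6 puts K and D at Z ± 3.6·n: K = (0.847, 3.50), D = (-0.847, -3.50). Equal radii place F and U the same way about N: F = N + 3.6·n = (39.4, -5.84), U = N − 3.6·n = (37.7, -12.8). So U.y = -12.8.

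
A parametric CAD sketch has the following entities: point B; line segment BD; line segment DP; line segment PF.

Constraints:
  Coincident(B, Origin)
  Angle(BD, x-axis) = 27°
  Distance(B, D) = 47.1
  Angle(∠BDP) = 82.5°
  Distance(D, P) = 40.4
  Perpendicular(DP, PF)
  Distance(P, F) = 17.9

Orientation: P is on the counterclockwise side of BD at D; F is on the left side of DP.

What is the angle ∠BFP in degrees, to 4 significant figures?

130.1°

B is at the origin; BD runs at 27.0° with length 47.1, so D = 47.1·(cos 27.0°, sin 27.0°) = (41.97, 21.38). ∠BDP = 82.5°, so DP runs at 27.0° + (180° − 82.5°) = 124.5° from the x-axis; with |DP| = 40.4, P = D + 40.4·(cos 124.5°, sin 124.5°) = (19.08, 54.68). DP is perpendicular to PF; with |PF| = 17.9 on the left of DP, F = P + 17.9·(-0.8241, -0.5664) = (4.332, 44.54). Then cos ∠BFP = FB·FP / (|FB||FP|), giving 130.1°.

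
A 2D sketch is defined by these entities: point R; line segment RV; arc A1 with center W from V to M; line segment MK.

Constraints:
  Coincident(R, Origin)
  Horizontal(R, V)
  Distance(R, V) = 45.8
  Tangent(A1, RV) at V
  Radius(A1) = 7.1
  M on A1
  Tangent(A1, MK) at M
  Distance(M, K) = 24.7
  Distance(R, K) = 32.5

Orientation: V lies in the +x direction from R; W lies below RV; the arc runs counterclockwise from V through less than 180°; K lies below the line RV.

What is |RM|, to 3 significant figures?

40.5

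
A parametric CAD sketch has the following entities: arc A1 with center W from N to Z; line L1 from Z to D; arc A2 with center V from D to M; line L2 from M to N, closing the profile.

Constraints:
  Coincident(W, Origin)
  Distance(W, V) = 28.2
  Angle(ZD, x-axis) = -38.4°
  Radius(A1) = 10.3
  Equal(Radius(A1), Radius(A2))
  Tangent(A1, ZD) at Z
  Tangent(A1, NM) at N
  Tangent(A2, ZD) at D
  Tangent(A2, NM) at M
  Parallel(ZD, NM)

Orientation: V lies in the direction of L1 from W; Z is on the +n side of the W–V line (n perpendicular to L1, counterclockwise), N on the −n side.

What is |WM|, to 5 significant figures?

30.022

The slot axis is L1's direction at -38.4°, so u = (cos -38.4°, sin -38.4°) = (0.78369, -0.62115) and n = (−sin -38.4°, cos -38.4°) = (0.62115, 0.78369). W is at the origin and V lies 28.2 along u from W, so V = 28.2·u = (22.100, -17.516). Tangency of A1 to both parallel lines with radius 10.3 puts Z and N at W ± 10.3·n: Z = (6.3978, 8.0720), N = (-6.3978, -8.0720). Equal radii place D and M the same way about V: D = V + 10.3·n = (28.498, -9.4443), M = V − 10.3·n = (15.702, -25.588). Then |WM| = |M − W| = 30.022.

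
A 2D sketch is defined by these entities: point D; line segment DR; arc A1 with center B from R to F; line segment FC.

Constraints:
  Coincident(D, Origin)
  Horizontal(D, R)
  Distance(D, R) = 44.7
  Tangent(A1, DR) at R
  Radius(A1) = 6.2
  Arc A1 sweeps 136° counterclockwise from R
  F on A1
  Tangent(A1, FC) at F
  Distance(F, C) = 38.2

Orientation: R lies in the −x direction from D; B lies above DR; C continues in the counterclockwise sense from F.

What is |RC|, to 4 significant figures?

43.82

D is at the origin; DR is horizontal with |DR| = 44.7 and R on the −x side, so R = (-44.70, 0.000). A1 meets DR tangentially, so BR is at right angles to DR, so B = R + (0, 6.2) = (-44.70, 6.200). On A1, R sits at bearing -90° from B; a 136° counterclockwise sweep puts F at bearing 46°, so F = B + 6.2·(cos 46°, sin 46°) = (-40.39, 10.66). Since A1 is tangent to FC there, BF ⟂ FC, so FC runs along (−sin 46°, cos 46°); with |FC| = 38.2, C = (-67.87, 37.20). Then |RC| = |C − R| = 43.82.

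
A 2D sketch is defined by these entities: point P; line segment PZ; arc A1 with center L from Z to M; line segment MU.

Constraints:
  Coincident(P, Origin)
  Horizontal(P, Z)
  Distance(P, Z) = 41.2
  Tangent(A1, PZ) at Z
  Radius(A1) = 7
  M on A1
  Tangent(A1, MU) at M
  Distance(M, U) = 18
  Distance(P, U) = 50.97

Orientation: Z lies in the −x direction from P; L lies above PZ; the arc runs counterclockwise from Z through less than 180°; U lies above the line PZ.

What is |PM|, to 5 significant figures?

36.572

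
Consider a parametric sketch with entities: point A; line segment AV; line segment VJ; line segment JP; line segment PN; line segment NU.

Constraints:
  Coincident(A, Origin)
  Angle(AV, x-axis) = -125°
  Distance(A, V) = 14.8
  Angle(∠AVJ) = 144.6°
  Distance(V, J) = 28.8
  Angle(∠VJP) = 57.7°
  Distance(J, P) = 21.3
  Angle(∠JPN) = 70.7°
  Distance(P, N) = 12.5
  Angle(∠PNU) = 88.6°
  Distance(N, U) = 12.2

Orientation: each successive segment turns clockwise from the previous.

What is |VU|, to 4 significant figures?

19.42

∠JPN = 70.7° gives PN at -32.00° from the x-axis; with |PN| = 12.5, N = (-20.34, -7.630). ∠PNU = 88.6° gives NU at -123.4° from the x-axis; with |NU| = 12.2, U = (-27.05, -17.81). Then |VU| = |U − V| = 19.42.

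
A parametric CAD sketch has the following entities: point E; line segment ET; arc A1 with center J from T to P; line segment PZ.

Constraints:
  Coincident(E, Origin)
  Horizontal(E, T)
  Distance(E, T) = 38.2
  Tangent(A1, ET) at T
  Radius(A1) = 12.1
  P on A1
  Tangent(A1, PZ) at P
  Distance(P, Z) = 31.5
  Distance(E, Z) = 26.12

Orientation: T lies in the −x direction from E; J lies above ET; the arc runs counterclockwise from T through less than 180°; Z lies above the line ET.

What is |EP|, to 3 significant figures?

30.0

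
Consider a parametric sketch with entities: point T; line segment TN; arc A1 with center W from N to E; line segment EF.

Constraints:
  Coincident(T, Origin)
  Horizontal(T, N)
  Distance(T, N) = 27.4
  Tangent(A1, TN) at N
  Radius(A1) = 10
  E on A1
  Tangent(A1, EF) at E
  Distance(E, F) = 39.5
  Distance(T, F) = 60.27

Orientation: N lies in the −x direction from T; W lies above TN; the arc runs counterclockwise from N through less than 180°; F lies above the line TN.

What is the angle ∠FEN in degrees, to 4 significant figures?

123.8°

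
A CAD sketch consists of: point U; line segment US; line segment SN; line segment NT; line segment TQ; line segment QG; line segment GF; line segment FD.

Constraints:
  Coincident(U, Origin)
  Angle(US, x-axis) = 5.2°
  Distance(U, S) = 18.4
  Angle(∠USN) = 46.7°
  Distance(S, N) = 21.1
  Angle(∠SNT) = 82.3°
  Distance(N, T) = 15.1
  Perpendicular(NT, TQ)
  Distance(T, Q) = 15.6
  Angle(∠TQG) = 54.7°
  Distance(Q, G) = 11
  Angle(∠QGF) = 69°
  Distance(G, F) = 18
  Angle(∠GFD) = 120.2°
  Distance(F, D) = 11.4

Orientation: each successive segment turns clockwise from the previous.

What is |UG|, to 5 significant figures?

8.6926

U is at the origin; US runs at 5.2° with length 18.4, so S = (18.324, 1.6676). ∠USN = 46.7° gives SN at -128.10° from the x-axis; with |SN| = 21.1, N = (5.3048, -14.937). ∠SNT = 82.3° gives NT at 134.20° from the x-axis; with |NT| = 15.1, T = (-5.2224, -4.1113). The perpendicularity gives TQ at right angles to NT, so TQ runs at 44.200°; with |TQ| = 15.6, Q = (5.9614, 6.7644). ∠TQG = 54.7° gives QG at -81.100° from the x-axis; with |QG| = 11.0, G = (7.6632, -4.1031). Then |UG| = |G − U| = 8.6926.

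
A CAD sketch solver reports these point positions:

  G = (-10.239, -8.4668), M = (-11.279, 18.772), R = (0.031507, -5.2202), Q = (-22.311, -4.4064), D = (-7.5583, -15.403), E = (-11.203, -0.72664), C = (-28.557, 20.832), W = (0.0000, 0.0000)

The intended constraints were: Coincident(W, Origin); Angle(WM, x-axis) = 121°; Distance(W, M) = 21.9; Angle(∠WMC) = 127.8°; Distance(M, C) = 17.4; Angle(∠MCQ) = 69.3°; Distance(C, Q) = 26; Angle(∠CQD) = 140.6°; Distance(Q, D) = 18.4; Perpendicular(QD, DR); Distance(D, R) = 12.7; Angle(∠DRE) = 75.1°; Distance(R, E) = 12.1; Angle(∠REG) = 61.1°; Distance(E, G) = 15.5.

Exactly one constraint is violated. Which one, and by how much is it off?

Distance(E, G) = 15.5 — off by 7.70.

W = (0.00, 0.00) ✓; WM at 121.0° ✓; |WM| = 21.90 ✓; ∠WMC = 127.8° ✓; |MC| = 17.40 ✓; ∠MCQ = 69.30° ✓; |CQ| = 26.00 ✓; ∠CQD = 140.6° ✓; |QD| = 18.40 ✓; ∠(QD, DR) = 90.00° ✓; |DR| = 12.70 ✓; ∠DRE = 75.10° ✓; |RE| = 12.10 ✓; ∠REG = 61.10° ✓; |EG| = 7.800 ✗.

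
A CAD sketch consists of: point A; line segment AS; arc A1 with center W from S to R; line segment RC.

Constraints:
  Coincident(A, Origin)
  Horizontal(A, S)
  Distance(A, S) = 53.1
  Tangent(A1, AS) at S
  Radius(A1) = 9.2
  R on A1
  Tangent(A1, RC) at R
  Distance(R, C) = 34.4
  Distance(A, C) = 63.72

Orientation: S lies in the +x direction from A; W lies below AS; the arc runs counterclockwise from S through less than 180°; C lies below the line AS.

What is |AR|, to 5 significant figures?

44.988

Checks: A = (0.00, 0.00) ✓; |WS| = 9.200 ✓; |WR| = 9.200 ✓; ∠(WR, RC) = 90.00° ✓; |RC| = 34.40 ✓; |AC| = 63.72 ✓.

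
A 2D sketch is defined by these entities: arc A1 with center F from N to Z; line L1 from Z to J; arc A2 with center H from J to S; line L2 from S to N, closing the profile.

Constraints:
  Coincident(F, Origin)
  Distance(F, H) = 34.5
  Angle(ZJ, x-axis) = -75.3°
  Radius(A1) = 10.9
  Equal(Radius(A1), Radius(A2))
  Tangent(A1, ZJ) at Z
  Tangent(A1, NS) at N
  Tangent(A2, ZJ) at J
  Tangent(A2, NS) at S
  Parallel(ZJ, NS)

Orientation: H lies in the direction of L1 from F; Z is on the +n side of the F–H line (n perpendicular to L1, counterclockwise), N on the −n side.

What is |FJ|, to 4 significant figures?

36.18

Tangency of A1 to both parallel lines with radius 10.9 puts Z and N at F ± 10.9·n: Z = (10.54, 2.766), N = (-10.54, -2.766). Equal radii place J and S the same way about H: J = H + 10.9·n = (19.30, -30.60), S = H − 10.9·n = (-1.789, -36.14). Then |FJ| = |J − F| = 36.18.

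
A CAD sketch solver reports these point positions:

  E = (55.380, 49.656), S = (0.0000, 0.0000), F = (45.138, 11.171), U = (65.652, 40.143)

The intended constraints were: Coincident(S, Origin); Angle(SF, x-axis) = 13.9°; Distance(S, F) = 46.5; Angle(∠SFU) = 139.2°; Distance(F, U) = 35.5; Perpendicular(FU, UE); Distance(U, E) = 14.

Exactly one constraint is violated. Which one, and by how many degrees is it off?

Perpendicular(FU, UE) — off by 7.50°.

S = (0.00, 0.00) ✓; SF at 13.90° ✓; |SF| = 46.50 ✓; ∠SFU = 139.2° ✓; |FU| = 35.50 ✓; ∠(FU, UE) = 82.50° ✗; |UE| = 14.00 ✓.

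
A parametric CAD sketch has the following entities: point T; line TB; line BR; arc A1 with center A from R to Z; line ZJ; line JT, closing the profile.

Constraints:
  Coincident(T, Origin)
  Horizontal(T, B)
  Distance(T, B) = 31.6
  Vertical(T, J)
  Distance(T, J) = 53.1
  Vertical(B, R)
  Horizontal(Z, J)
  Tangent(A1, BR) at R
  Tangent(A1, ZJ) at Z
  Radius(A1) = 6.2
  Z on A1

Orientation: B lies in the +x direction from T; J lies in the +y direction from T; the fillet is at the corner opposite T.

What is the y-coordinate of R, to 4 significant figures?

46.90

T is at the origin; T and B share the same y with |TB| = 31.6 and B on the +x side, so B = (31.60, 0.000). TJ is vertical with |TJ| = 53.1 and J on the +y side, so J = (0.000, 53.10). The virtual corner opposite T is at (31.60, 53.10). Since A1 is tangent to BR there, AR ⟂ BR and the tangent condition forces AZ to be normal to ZJ, with radius 6.2, so the center A sits 6.2 in from both sides at A = (25.40, 46.90). That places the tangent points at R = (31.60, 46.90) on BR and Z = (25.40, 53.10) on ZJ. So R.y = 46.90.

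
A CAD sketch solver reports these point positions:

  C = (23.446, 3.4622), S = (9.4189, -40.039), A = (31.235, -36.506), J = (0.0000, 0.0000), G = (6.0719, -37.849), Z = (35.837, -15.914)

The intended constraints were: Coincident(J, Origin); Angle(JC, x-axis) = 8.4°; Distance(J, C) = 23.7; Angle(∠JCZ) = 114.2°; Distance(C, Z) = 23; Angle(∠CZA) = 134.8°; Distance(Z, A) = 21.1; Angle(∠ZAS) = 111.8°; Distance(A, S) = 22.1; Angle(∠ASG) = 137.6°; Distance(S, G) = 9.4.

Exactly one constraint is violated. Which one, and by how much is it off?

Distance(S, G) = 9.4 — off by 5.40.

J = (0.00, 0.00) ✓; JC at 8.400° ✓; |JC| = 23.70 ✓; ∠JCZ = 114.2° ✓; |CZ| = 23.00 ✓; ∠CZA = 134.8° ✓; |ZA| = 21.10 ✓; ∠ZAS = 111.8° ✓; |AS| = 22.10 ✓; ∠ASG = 137.6° ✓; |SG| = 4.000 ✗.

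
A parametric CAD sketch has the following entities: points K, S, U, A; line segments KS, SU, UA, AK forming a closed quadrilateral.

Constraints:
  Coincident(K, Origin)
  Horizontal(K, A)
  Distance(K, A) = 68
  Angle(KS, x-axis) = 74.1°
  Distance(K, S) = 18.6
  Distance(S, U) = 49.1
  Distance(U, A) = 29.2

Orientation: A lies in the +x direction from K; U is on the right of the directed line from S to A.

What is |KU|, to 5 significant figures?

44.661

K is at the origin; KA is horizontal with |KA| = 68.0 and A in +x, so A = (68.0, 0). KS runs at 74.1° with |KS| = 18.6, so S = (5.0956, 17.888). U is determined by |SU| = 49.1 and |UA| = 29.2 together: it lies at the intersection of circle(S, 49.1) and circle(A, 29.2). With |SA| = 65.398, the foot of the radical line on SA is 44.612 from S and the perpendicular offset is √(49.1² − 44.612²) = 20.508. Taking the right-of-SA solution: U = (42.397, -14.040).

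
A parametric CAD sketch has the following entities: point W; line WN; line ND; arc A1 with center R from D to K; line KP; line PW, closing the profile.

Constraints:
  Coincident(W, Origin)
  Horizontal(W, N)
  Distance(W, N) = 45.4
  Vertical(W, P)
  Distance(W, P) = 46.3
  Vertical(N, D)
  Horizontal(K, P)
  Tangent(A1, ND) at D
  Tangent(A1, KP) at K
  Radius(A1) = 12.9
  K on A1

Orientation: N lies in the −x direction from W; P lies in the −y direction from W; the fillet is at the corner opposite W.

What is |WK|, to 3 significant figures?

56.6

The virtual corner opposite W is at (-45.4, -46.3). A1 meets ND tangentially, so RD is at right angles to ND and since A1 is tangent to KP there, RK ⟂ KP, with radius 12.9, so the center R sits 12.9 in from both sides at R = (-32.5, -33.4). That places the tangent points at D = (-45.4, -33.4) on ND and K = (-32.5, -46.3) on KP. Then |WK| = |K − W| = 56.6.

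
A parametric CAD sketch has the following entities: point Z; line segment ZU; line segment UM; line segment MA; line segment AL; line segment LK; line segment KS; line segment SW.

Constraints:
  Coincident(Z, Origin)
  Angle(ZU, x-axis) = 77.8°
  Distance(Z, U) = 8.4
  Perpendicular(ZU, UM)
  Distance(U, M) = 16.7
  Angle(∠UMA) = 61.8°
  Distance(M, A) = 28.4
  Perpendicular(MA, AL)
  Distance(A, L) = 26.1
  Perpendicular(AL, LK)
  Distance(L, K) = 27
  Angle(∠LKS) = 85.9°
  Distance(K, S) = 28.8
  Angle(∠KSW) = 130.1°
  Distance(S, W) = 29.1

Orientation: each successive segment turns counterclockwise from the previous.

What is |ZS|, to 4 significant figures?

17.86

Z is at the origin; ZU runs at 77.8° with length 8.4, so U = (1.775, 8.210). The perpendicularity gives UM at right angles to ZU, so UM runs at 167.8°; with |UM| = 16.7, M = (-14.55, 11.74). ∠UMA = 61.8° gives MA at -74.00° from the x-axis; with |MA| = 28.4, A = (-6.720, -15.56). The perpendicularity gives AL at right angles to MA, so AL runs at 16.00°; with |AL| = 26.1, L = (18.37, -8.366). AL is perpendicular to LK, so LK runs at 106.0°; with |LK| = 27.0, K = (10.93, 17.59). ∠LKS = 85.9° gives KS at -159.9° from the x-axis; with |KS| = 28.8, S = (-16.12, 7.690). Then |ZS| = |S − Z| = 17.86.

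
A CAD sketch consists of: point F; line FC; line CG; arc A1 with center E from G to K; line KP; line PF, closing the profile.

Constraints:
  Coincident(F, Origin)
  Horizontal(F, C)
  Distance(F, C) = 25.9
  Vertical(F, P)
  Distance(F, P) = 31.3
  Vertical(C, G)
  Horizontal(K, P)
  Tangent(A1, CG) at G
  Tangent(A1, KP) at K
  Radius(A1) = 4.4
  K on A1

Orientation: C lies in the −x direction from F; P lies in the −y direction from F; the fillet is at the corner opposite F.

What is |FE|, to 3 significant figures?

34.4

F and P share the same x with |FP| = 31.3 and P on the −y side, so P = (0.00, -31.3). The virtual corner opposite F is at (-25.9, -31.3). Since A1 is tangent to CG there, EG ⟂ CG and A1 meets KP tangentially, so EK is at right angles to KP, with radius 4.4, so the center E sits 4.4 in from both sides at E = (-21.5, -26.9). Then |FE| = |E − F| = 34.4.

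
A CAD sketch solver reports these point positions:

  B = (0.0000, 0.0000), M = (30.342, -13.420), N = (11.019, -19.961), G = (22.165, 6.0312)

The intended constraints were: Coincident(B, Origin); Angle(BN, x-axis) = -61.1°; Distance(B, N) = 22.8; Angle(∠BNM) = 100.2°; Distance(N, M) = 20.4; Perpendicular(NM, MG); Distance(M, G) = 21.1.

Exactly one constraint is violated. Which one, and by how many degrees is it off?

Perpendicular(NM, MG) — off by 4.10°.

B = (0.00, 0.00) ✓; BN at -61.10° ✓; |BN| = 22.80 ✓; ∠BNM = 100.2° ✓; |NM| = 20.40 ✓; ∠(NM, MG) = 94.10° ✗; |MG| = 21.10 ✓.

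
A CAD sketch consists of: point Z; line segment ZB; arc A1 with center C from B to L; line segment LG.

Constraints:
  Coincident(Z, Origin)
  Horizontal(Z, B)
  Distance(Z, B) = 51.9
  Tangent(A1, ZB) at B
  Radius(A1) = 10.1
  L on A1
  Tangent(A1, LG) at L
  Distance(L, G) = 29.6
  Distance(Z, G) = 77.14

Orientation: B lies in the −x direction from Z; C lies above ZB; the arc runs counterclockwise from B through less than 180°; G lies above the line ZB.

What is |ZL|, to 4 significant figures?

48.62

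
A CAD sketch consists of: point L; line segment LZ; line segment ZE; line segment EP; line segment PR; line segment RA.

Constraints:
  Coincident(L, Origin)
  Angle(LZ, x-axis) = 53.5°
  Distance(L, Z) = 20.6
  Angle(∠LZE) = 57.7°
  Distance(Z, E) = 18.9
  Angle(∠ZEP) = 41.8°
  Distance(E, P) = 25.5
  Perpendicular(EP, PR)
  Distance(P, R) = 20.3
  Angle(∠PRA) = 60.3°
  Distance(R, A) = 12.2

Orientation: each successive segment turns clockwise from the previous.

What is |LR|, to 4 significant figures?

29.14

L is at the origin; LZ runs at 53.5° with length 20.6, so Z = (12.25, 16.56). ∠LZE = 57.7° gives ZE at -68.80° from the x-axis; with |ZE| = 18.9, E = (19.09, -1.061). ∠ZEP = 41.8° gives EP at 153.0° from the x-axis; with |EP| = 25.5, P = (-3.633, 10.52). EP is perpendicular to PR, so PR runs at 63.00°; with |PR| = 20.3, R = (5.583, 28.60). Then |LR| = |R − L| = 29.14.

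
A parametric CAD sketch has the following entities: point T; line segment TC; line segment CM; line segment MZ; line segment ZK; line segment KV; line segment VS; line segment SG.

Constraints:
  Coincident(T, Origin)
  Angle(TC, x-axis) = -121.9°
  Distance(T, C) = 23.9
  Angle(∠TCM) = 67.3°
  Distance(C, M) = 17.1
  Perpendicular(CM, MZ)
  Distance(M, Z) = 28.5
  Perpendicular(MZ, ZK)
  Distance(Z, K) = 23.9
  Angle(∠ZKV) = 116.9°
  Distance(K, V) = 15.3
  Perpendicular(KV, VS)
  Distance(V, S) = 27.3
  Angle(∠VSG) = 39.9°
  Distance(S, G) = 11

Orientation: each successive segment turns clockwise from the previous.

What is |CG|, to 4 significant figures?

14.10

KV ⟂ VS, so VS runs at 152.3°; with |VS| = 27.3, S = (-16.74, -10.18). ∠VSG = 39.9° gives SG at 12.20° from the x-axis; with |SG| = 11.0, G = (-5.991, -7.856). Then |CG| = |G − C| = 14.10.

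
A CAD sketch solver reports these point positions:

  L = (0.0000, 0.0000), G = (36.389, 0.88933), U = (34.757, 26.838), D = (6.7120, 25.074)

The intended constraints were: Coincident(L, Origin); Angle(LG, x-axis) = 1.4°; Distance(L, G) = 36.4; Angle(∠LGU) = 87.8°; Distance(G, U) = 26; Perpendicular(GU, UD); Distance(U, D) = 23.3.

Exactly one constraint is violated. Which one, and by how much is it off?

Distance(U, D) = 23.3 — off by 4.80.

L = (0.00, 0.00) ✓; LG at 1.400° ✓; |LG| = 36.40 ✓; ∠LGU = 87.80° ✓; |GU| = 26.00 ✓; ∠(GU, UD) = 90.00° ✓; |UD| = 28.10 ✗.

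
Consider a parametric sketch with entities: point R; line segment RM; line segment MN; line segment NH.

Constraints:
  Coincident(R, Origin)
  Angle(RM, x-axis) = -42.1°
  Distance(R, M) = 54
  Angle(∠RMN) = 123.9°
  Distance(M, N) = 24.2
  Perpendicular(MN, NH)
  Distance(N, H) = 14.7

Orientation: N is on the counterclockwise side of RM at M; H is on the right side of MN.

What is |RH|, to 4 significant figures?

80.58

∠RMN = 123.9°, so MN runs at -42.1° + (180° − 123.9°) = 14.00° from the x-axis; with |MN| = 24.2, N = M + 24.2·(cos 14.00°, sin 14.00°) = (63.55, -30.35). MN is perpendicular to NH; with |NH| = 14.7 on the right of MN, H = N + 14.7·(0.2419, -0.9703) = (67.10, -44.61). Then |RH| = |H − R| = 80.58.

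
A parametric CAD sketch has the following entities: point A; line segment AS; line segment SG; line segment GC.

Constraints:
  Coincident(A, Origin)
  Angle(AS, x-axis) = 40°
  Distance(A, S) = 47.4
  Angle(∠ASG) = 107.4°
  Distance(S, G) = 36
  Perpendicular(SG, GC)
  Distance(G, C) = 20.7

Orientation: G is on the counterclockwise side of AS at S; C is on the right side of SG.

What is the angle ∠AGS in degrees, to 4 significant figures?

42.03°

A is at the origin; AS runs at 40.0° with length 47.4, so S = 47.4·(cos 40.0°, sin 40.0°) = (36.31, 30.47). ∠ASG = 107.4°, so SG runs at 40.0° + (180° − 107.4°) = 112.6° from the x-axis; with |SG| = 36.0, G = S + 36.0·(cos 112.6°, sin 112.6°) = (22.48, 63.70). Then cos ∠AGS = GA·GS / (|GA||GS|), giving 42.03°.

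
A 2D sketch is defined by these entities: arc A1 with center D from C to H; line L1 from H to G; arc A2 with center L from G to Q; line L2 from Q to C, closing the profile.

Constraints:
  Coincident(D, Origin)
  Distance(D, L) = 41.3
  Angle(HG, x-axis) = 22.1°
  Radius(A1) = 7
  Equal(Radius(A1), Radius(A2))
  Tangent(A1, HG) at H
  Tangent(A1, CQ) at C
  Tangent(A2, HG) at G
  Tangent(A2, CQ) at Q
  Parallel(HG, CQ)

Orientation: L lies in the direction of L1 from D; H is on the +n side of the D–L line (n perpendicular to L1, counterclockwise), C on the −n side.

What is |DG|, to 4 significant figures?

41.89

The slot axis is L1's direction at 22.1°, so u = (cos 22.1°, sin 22.1°) = (0.9265, 0.3762) and n = (−sin 22.1°, cos 22.1°) = (-0.3762, 0.9265). D is at the origin and L lies 41.3 along u from D, so L = 41.3·u = (38.27, 15.54). Tangency of A1 to both parallel lines with radius 7.0 puts H and C at D ± 7.0·n: H = (-2.634, 6.486), C = (2.634, -6.486). Equal radii place G and Q the same way about L: G = L + 7.0·n = (35.63, 22.02), Q = L − 7.0·n = (40.90, 9.052). Then |DG| = |G − D| = 41.89.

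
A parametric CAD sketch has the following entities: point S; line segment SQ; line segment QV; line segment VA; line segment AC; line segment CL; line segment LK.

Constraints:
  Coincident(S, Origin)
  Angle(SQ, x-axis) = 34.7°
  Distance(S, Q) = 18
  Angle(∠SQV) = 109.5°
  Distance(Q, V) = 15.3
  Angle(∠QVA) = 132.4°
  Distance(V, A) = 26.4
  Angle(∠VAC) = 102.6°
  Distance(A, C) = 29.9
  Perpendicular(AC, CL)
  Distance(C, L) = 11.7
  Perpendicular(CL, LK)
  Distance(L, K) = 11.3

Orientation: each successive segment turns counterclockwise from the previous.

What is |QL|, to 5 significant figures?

37.817

S is at the origin; SQ runs at 34.7° with length 18.0, so Q = (14.799, 10.247). ∠SQV = 109.5° gives QV at 105.20° from the x-axis; with |QV| = 15.3, V = (10.787, 25.012). ∠QVA = 132.4° gives VA at 152.80° from the x-axis; with |VA| = 26.4, A = (-12.693, 37.079). ∠VAC = 102.6° gives AC at -129.80° from the x-axis; with |AC| = 29.9, C = (-31.833, 14.107). AC ⟂ CL, so CL runs at -39.800°; with |CL| = 11.7, L = (-22.844, 6.6182). Then |QL| = |L − Q| = 37.817.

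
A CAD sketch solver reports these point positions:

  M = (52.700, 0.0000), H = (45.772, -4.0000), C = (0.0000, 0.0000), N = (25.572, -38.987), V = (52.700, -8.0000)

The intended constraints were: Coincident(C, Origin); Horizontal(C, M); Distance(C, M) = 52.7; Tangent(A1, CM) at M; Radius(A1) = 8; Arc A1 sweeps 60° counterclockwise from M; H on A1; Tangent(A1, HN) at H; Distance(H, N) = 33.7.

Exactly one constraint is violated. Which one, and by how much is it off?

Distance(H, N) = 33.7 — off by 6.70.

C = (0.00, 0.00) ✓; C.y = 0.00, M.y = 0.00 ✓; |CM| = 52.70 ✓; ∠(VM, MC) = 90.00° ✓; |VM| = 8.000 ✓; bearing(V→H) − bearing(V→M) = 60.00° ✓; |VH| = 8.000 ✓; ∠(VH, HN) = 90.00° ✓; |HN| = 40.40 ✗.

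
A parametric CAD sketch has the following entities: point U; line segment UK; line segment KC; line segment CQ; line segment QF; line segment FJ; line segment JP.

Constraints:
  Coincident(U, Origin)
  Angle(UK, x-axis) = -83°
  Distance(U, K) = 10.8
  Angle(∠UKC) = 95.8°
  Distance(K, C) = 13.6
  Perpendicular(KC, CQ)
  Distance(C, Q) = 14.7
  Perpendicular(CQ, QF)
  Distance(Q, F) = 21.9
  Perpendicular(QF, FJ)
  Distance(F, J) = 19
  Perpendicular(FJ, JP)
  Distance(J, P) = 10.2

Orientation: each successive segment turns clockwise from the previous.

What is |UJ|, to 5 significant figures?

16.683

The perpendicularity gives QF at right angles to CQ, so QF runs at 12.800°; with |QF| = 21.9, F = (6.1532, 5.4540). QF is perpendicular to FJ, so FJ runs at -77.200°; with |FJ| = 19.0, J = (10.363, -13.074). Then |UJ| = |J − U| = 16.683.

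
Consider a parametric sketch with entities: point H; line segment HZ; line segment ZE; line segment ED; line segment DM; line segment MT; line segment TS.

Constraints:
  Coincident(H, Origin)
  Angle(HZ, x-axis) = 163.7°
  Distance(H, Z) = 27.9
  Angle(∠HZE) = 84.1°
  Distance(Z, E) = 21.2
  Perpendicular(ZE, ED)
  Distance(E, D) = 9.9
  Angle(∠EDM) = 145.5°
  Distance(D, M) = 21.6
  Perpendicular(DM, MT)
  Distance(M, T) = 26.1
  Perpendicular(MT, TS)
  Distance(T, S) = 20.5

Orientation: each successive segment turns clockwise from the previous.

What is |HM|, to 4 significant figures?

6.098

H is at the origin; HZ runs at 163.7° with length 27.9, so Z = (-26.78, 7.831). ∠HZE = 84.1° gives ZE at 67.80° from the x-axis; with |ZE| = 21.2, E = (-18.77, 27.46). ZE ⟂ ED, so ED runs at -22.20°; with |ED| = 9.9, D = (-9.602, 23.72). ∠EDM = 145.5° gives DM at -56.70° from the x-axis; with |DM| = 21.6, M = (2.257, 5.665). Then |HM| = |M − H| = 6.098.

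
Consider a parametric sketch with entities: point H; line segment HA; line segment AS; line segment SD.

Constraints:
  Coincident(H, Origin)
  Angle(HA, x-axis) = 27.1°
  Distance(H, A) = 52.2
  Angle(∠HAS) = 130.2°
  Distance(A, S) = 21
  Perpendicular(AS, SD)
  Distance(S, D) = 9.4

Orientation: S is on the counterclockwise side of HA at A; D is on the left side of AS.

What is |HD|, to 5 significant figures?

62.608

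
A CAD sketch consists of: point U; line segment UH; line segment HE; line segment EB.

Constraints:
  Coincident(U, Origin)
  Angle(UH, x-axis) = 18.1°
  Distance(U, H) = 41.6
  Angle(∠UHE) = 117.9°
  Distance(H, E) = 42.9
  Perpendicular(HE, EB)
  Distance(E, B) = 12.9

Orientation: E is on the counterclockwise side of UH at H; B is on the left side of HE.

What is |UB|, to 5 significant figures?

66.776

U is at the origin; UH runs at 18.1° with length 41.6, so H = 41.6·(cos 18.1°, sin 18.1°) = (39.541, 12.924). ∠UHE = 117.9°, so HE runs at 18.1° + (180° − 117.9°) = 80.200° from the x-axis; with |HE| = 42.9, E = H + 42.9·(cos 80.200°, sin 80.200°) = (46.843, 55.198). HE ⟂ EB; with |EB| = 12.9 on the left of HE, B = E + 12.9·(-0.98541, 0.17021) = (34.132, 57.394). Then |UB| = |B − U| = 66.776.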